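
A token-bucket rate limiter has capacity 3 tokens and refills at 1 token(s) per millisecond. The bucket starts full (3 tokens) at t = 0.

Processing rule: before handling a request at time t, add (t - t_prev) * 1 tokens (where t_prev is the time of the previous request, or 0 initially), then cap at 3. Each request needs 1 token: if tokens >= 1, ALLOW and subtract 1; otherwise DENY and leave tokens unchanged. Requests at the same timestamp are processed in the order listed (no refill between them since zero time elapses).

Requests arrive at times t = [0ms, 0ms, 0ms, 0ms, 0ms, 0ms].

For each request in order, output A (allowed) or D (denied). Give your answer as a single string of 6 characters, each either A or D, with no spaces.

Simulating step by step:
  req#1 t=0ms: ALLOW
  req#2 t=0ms: ALLOW
  req#3 t=0ms: ALLOW
  req#4 t=0ms: DENY
  req#5 t=0ms: DENY
  req#6 t=0ms: DENY

Answer: AAADDD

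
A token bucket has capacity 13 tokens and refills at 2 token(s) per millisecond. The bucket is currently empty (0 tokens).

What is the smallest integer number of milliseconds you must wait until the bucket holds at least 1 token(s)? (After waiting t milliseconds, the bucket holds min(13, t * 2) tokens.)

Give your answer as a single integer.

Answer: 1

Derivation:
Need t * 2 >= 1, so t >= 1/2.
Smallest integer t = ceil(1/2) = 1.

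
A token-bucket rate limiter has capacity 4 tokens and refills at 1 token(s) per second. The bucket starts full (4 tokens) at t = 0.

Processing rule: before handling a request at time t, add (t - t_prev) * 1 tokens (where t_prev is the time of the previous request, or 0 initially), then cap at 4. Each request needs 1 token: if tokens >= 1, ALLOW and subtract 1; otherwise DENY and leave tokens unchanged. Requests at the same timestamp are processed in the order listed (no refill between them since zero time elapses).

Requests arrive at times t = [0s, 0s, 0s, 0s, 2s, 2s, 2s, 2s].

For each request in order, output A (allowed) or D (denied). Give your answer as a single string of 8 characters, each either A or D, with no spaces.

Simulating step by step:
  req#1 t=0s: ALLOW
  req#2 t=0s: ALLOW
  req#3 t=0s: ALLOW
  req#4 t=0s: ALLOW
  req#5 t=2s: ALLOW
  req#6 t=2s: ALLOW
  req#7 t=2s: DENY
  req#8 t=2s: DENY

Answer: AAAAAADD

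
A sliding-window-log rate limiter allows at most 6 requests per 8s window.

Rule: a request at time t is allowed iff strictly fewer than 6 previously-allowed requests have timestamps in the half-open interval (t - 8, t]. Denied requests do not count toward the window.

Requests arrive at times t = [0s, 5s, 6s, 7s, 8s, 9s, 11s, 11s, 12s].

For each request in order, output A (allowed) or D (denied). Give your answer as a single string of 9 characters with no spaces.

Answer: AAAAAAADD

Derivation:
Tracking allowed requests in the window:
  req#1 t=0s: ALLOW
  req#2 t=5s: ALLOW
  req#3 t=6s: ALLOW
  req#4 t=7s: ALLOW
  req#5 t=8s: ALLOW
  req#6 t=9s: ALLOW
  req#7 t=11s: ALLOW
  req#8 t=11s: DENY
  req#9 t=12s: DENY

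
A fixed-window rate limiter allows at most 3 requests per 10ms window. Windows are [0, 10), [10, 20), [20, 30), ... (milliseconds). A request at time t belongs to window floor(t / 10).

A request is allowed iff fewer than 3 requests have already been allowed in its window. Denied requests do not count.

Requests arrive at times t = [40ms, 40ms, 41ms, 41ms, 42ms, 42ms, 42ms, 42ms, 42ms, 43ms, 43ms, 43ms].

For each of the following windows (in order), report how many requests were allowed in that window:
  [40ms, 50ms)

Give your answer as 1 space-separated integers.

Answer: 3

Derivation:
Processing requests:
  req#1 t=40ms (window 4): ALLOW
  req#2 t=40ms (window 4): ALLOW
  req#3 t=41ms (window 4): ALLOW
  req#4 t=41ms (window 4): DENY
  req#5 t=42ms (window 4): DENY
  req#6 t=42ms (window 4): DENY
  req#7 t=42ms (window 4): DENY
  req#8 t=42ms (window 4): DENY
  req#9 t=42ms (window 4): DENY
  req#10 t=43ms (window 4): DENY
  req#11 t=43ms (window 4): DENY
  req#12 t=43ms (window 4): DENY

Allowed counts by window: 3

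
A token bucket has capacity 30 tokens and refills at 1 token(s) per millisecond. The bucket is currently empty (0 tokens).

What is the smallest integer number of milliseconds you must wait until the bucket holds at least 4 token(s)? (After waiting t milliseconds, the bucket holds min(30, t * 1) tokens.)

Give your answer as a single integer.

Need t * 1 >= 4, so t >= 4/1.
Smallest integer t = ceil(4/1) = 4.

Answer: 4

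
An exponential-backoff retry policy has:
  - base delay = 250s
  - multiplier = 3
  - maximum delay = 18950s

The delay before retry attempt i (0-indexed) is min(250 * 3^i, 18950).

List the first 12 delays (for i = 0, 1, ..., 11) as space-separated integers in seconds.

Computing each delay:
  i=0: min(250*3^0, 18950) = 250
  i=1: min(250*3^1, 18950) = 750
  i=2: min(250*3^2, 18950) = 2250
  i=3: min(250*3^3, 18950) = 6750
  i=4: min(250*3^4, 18950) = 18950
  i=5: min(250*3^5, 18950) = 18950
  i=6: min(250*3^6, 18950) = 18950
  i=7: min(250*3^7, 18950) = 18950
  i=8: min(250*3^8, 18950) = 18950
  i=9: min(250*3^9, 18950) = 18950
  i=10: min(250*3^10, 18950) = 18950
  i=11: min(250*3^11, 18950) = 18950

Answer: 250 750 2250 6750 18950 18950 18950 18950 18950 18950 18950 18950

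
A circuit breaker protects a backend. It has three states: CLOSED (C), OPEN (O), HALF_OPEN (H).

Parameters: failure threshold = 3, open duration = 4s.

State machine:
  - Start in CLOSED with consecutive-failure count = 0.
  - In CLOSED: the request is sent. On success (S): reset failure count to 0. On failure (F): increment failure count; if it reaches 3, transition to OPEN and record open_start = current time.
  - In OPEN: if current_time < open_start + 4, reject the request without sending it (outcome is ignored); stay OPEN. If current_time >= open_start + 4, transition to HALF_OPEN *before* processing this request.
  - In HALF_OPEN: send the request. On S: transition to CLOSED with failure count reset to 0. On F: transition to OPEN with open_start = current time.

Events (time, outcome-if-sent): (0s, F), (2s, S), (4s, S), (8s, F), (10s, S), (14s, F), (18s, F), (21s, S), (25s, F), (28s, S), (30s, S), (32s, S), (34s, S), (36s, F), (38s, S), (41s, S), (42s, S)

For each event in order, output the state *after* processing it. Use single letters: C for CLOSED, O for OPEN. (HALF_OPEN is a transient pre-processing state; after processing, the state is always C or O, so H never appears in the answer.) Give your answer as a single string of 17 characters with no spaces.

Answer: CCCCCCCCCCCCCCCCC

Derivation:
State after each event:
  event#1 t=0s outcome=F: state=CLOSED
  event#2 t=2s outcome=S: state=CLOSED
  event#3 t=4s outcome=S: state=CLOSED
  event#4 t=8s outcome=F: state=CLOSED
  event#5 t=10s outcome=S: state=CLOSED
  event#6 t=14s outcome=F: state=CLOSED
  event#7 t=18s outcome=F: state=CLOSED
  event#8 t=21s outcome=S: state=CLOSED
  event#9 t=25s outcome=F: state=CLOSED
  event#10 t=28s outcome=S: state=CLOSED
  event#11 t=30s outcome=S: state=CLOSED
  event#12 t=32s outcome=S: state=CLOSED
  event#13 t=34s outcome=S: state=CLOSED
  event#14 t=36s outcome=F: state=CLOSED
  event#15 t=38s outcome=S: state=CLOSED
  event#16 t=41s outcome=S: state=CLOSED
  event#17 t=42s outcome=S: state=CLOSED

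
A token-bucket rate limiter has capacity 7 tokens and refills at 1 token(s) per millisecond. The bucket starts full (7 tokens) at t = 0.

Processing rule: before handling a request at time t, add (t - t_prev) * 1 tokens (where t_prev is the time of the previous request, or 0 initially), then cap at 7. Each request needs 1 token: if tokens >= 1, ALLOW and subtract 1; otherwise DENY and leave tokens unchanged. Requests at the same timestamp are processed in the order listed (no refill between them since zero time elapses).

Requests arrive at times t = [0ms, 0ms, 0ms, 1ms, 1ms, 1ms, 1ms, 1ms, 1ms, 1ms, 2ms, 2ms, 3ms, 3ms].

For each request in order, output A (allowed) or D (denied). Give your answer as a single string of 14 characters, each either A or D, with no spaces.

Simulating step by step:
  req#1 t=0ms: ALLOW
  req#2 t=0ms: ALLOW
  req#3 t=0ms: ALLOW
  req#4 t=1ms: ALLOW
  req#5 t=1ms: ALLOW
  req#6 t=1ms: ALLOW
  req#7 t=1ms: ALLOW
  req#8 t=1ms: ALLOW
  req#9 t=1ms: DENY
  req#10 t=1ms: DENY
  req#11 t=2ms: ALLOW
  req#12 t=2ms: DENY
  req#13 t=3ms: ALLOW
  req#14 t=3ms: DENY

Answer: AAAAAAAADDADAD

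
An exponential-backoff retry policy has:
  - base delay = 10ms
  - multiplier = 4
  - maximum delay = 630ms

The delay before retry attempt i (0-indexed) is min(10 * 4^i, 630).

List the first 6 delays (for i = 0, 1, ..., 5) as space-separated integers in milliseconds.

Answer: 10 40 160 630 630 630

Derivation:
Computing each delay:
  i=0: min(10*4^0, 630) = 10
  i=1: min(10*4^1, 630) = 40
  i=2: min(10*4^2, 630) = 160
  i=3: min(10*4^3, 630) = 630
  i=4: min(10*4^4, 630) = 630
  i=5: min(10*4^5, 630) = 630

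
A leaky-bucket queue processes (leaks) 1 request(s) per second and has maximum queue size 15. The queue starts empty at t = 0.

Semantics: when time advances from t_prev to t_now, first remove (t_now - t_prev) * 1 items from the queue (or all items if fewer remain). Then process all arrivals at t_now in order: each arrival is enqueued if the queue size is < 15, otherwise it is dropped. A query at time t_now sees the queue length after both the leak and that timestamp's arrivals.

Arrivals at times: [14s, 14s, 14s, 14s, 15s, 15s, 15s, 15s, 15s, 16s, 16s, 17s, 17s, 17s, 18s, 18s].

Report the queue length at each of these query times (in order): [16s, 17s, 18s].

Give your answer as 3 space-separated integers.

Queue lengths at query times:
  query t=16s: backlog = 9
  query t=17s: backlog = 11
  query t=18s: backlog = 12

Answer: 9 11 12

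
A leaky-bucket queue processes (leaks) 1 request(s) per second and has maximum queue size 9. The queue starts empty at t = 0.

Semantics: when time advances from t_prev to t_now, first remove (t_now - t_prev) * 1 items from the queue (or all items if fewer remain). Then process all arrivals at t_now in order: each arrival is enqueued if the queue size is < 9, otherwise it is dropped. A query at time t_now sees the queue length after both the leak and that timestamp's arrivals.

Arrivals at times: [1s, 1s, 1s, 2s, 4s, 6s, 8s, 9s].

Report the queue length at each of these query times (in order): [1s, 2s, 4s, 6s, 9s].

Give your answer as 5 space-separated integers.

Queue lengths at query times:
  query t=1s: backlog = 3
  query t=2s: backlog = 3
  query t=4s: backlog = 2
  query t=6s: backlog = 1
  query t=9s: backlog = 1

Answer: 3 3 2 1 1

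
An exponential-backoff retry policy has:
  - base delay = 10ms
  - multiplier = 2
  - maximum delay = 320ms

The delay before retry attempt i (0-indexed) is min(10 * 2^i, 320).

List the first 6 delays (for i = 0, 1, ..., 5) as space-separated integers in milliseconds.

Computing each delay:
  i=0: min(10*2^0, 320) = 10
  i=1: min(10*2^1, 320) = 20
  i=2: min(10*2^2, 320) = 40
  i=3: min(10*2^3, 320) = 80
  i=4: min(10*2^4, 320) = 160
  i=5: min(10*2^5, 320) = 320

Answer: 10 20 40 80 160 320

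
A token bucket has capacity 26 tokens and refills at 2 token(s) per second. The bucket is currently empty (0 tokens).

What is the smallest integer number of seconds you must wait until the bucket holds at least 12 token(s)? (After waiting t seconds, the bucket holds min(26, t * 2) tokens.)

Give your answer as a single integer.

Need t * 2 >= 12, so t >= 12/2.
Smallest integer t = ceil(12/2) = 6.

Answer: 6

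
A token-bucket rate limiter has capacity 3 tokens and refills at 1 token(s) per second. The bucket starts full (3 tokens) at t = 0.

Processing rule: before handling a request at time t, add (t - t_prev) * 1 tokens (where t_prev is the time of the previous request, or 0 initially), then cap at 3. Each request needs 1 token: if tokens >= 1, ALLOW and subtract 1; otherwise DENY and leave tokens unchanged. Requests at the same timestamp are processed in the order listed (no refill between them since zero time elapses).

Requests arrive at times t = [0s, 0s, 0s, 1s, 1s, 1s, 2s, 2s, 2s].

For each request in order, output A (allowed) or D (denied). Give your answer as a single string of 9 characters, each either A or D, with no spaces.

Simulating step by step:
  req#1 t=0s: ALLOW
  req#2 t=0s: ALLOW
  req#3 t=0s: ALLOW
  req#4 t=1s: ALLOW
  req#5 t=1s: DENY
  req#6 t=1s: DENY
  req#7 t=2s: ALLOW
  req#8 t=2s: DENY
  req#9 t=2s: DENY

Answer: AAAADDADD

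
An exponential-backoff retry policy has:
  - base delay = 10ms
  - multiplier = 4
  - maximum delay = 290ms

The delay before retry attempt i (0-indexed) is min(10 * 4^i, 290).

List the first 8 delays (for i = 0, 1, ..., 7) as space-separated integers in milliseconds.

Answer: 10 40 160 290 290 290 290 290

Derivation:
Computing each delay:
  i=0: min(10*4^0, 290) = 10
  i=1: min(10*4^1, 290) = 40
  i=2: min(10*4^2, 290) = 160
  i=3: min(10*4^3, 290) = 290
  i=4: min(10*4^4, 290) = 290
  i=5: min(10*4^5, 290) = 290
  i=6: min(10*4^6, 290) = 290
  i=7: min(10*4^7, 290) = 290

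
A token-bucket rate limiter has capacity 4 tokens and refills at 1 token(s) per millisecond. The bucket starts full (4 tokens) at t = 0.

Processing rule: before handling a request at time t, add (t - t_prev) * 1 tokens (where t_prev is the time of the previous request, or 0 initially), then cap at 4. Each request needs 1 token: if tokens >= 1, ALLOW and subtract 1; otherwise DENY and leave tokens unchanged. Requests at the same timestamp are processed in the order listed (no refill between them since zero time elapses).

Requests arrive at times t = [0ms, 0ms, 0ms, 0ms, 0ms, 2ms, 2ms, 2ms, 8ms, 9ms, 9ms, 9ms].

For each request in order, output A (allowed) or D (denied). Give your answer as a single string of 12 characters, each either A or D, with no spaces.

Answer: AAAADAADAAAA

Derivation:
Simulating step by step:
  req#1 t=0ms: ALLOW
  req#2 t=0ms: ALLOW
  req#3 t=0ms: ALLOW
  req#4 t=0ms: ALLOW
  req#5 t=0ms: DENY
  req#6 t=2ms: ALLOW
  req#7 t=2ms: ALLOW
  req#8 t=2ms: DENY
  req#9 t=8ms: ALLOW
  req#10 t=9ms: ALLOW
  req#11 t=9ms: ALLOW
  req#12 t=9ms: ALLOW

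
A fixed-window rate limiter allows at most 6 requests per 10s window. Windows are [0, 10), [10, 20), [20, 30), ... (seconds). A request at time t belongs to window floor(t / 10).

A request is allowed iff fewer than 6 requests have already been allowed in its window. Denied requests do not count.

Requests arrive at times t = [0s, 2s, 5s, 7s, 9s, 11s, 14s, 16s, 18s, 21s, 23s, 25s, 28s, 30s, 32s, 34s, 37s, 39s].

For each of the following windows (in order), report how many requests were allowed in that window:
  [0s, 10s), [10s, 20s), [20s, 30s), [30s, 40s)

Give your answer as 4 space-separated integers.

Answer: 5 4 4 5

Derivation:
Processing requests:
  req#1 t=0s (window 0): ALLOW
  req#2 t=2s (window 0): ALLOW
  req#3 t=5s (window 0): ALLOW
  req#4 t=7s (window 0): ALLOW
  req#5 t=9s (window 0): ALLOW
  req#6 t=11s (window 1): ALLOW
  req#7 t=14s (window 1): ALLOW
  req#8 t=16s (window 1): ALLOW
  req#9 t=18s (window 1): ALLOW
  req#10 t=21s (window 2): ALLOW
  req#11 t=23s (window 2): ALLOW
  req#12 t=25s (window 2): ALLOW
  req#13 t=28s (window 2): ALLOW
  req#14 t=30s (window 3): ALLOW
  req#15 t=32s (window 3): ALLOW
  req#16 t=34s (window 3): ALLOW
  req#17 t=37s (window 3): ALLOW
  req#18 t=39s (window 3): ALLOW

Allowed counts by window: 5 4 4 5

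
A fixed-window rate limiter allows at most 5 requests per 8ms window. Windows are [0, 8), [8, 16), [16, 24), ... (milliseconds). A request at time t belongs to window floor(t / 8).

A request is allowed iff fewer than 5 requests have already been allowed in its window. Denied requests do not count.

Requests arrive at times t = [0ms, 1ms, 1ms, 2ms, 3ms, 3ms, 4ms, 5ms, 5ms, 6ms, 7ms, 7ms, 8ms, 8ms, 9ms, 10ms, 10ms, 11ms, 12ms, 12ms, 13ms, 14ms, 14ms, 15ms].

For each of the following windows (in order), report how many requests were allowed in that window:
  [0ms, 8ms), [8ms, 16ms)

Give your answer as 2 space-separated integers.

Processing requests:
  req#1 t=0ms (window 0): ALLOW
  req#2 t=1ms (window 0): ALLOW
  req#3 t=1ms (window 0): ALLOW
  req#4 t=2ms (window 0): ALLOW
  req#5 t=3ms (window 0): ALLOW
  req#6 t=3ms (window 0): DENY
  req#7 t=4ms (window 0): DENY
  req#8 t=5ms (window 0): DENY
  req#9 t=5ms (window 0): DENY
  req#10 t=6ms (window 0): DENY
  req#11 t=7ms (window 0): DENY
  req#12 t=7ms (window 0): DENY
  req#13 t=8ms (window 1): ALLOW
  req#14 t=8ms (window 1): ALLOW
  req#15 t=9ms (window 1): ALLOW
  req#16 t=10ms (window 1): ALLOW
  req#17 t=10ms (window 1): ALLOW
  req#18 t=11ms (window 1): DENY
  req#19 t=12ms (window 1): DENY
  req#20 t=12ms (window 1): DENY
  req#21 t=13ms (window 1): DENY
  req#22 t=14ms (window 1): DENY
  req#23 t=14ms (window 1): DENY
  req#24 t=15ms (window 1): DENY

Allowed counts by window: 5 5

Answer: 5 5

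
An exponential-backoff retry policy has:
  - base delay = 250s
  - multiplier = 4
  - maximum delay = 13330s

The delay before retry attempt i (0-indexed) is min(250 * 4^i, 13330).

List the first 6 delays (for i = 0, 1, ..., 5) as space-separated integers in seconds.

Answer: 250 1000 4000 13330 13330 13330

Derivation:
Computing each delay:
  i=0: min(250*4^0, 13330) = 250
  i=1: min(250*4^1, 13330) = 1000
  i=2: min(250*4^2, 13330) = 4000
  i=3: min(250*4^3, 13330) = 13330
  i=4: min(250*4^4, 13330) = 13330
  i=5: min(250*4^5, 13330) = 13330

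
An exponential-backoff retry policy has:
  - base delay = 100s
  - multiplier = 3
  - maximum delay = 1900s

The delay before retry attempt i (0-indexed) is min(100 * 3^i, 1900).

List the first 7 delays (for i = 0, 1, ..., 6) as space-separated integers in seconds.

Computing each delay:
  i=0: min(100*3^0, 1900) = 100
  i=1: min(100*3^1, 1900) = 300
  i=2: min(100*3^2, 1900) = 900
  i=3: min(100*3^3, 1900) = 1900
  i=4: min(100*3^4, 1900) = 1900
  i=5: min(100*3^5, 1900) = 1900
  i=6: min(100*3^6, 1900) = 1900

Answer: 100 300 900 1900 1900 1900 1900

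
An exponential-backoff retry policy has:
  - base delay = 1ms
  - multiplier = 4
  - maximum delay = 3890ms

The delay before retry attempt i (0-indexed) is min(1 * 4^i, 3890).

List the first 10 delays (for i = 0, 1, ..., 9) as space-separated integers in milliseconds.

Answer: 1 4 16 64 256 1024 3890 3890 3890 3890

Derivation:
Computing each delay:
  i=0: min(1*4^0, 3890) = 1
  i=1: min(1*4^1, 3890) = 4
  i=2: min(1*4^2, 3890) = 16
  i=3: min(1*4^3, 3890) = 64
  i=4: min(1*4^4, 3890) = 256
  i=5: min(1*4^5, 3890) = 1024
  i=6: min(1*4^6, 3890) = 3890
  i=7: min(1*4^7, 3890) = 3890
  i=8: min(1*4^8, 3890) = 3890
  i=9: min(1*4^9, 3890) = 3890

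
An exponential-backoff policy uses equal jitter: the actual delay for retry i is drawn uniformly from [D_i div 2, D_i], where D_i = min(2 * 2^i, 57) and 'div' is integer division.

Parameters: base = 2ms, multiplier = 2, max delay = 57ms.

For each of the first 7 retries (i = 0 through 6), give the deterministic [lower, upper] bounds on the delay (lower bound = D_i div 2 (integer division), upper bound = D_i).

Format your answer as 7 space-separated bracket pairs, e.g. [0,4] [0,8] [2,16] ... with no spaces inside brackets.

Answer: [1,2] [2,4] [4,8] [8,16] [16,32] [28,57] [28,57]

Derivation:
Computing bounds per retry:
  i=0: D_i=min(2*2^0,57)=2, bounds=[1,2]
  i=1: D_i=min(2*2^1,57)=4, bounds=[2,4]
  i=2: D_i=min(2*2^2,57)=8, bounds=[4,8]
  i=3: D_i=min(2*2^3,57)=16, bounds=[8,16]
  i=4: D_i=min(2*2^4,57)=32, bounds=[16,32]
  i=5: D_i=min(2*2^5,57)=57, bounds=[28,57]
  i=6: D_i=min(2*2^6,57)=57, bounds=[28,57]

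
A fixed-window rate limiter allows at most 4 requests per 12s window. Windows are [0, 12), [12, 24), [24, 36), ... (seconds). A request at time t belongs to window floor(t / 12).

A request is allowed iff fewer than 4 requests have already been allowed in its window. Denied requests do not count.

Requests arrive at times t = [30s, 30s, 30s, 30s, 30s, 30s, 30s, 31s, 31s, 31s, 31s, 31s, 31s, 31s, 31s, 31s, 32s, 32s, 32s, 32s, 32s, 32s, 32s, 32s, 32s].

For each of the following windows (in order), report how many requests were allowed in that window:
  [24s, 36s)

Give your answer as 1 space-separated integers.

Answer: 4

Derivation:
Processing requests:
  req#1 t=30s (window 2): ALLOW
  req#2 t=30s (window 2): ALLOW
  req#3 t=30s (window 2): ALLOW
  req#4 t=30s (window 2): ALLOW
  req#5 t=30s (window 2): DENY
  req#6 t=30s (window 2): DENY
  req#7 t=30s (window 2): DENY
  req#8 t=31s (window 2): DENY
  req#9 t=31s (window 2): DENY
  req#10 t=31s (window 2): DENY
  req#11 t=31s (window 2): DENY
  req#12 t=31s (window 2): DENY
  req#13 t=31s (window 2): DENY
  req#14 t=31s (window 2): DENY
  req#15 t=31s (window 2): DENY
  req#16 t=31s (window 2): DENY
  req#17 t=32s (window 2): DENY
  req#18 t=32s (window 2): DENY
  req#19 t=32s (window 2): DENY
  req#20 t=32s (window 2): DENY
  req#21 t=32s (window 2): DENY
  req#22 t=32s (window 2): DENY
  req#23 t=32s (window 2): DENY
  req#24 t=32s (window 2): DENY
  req#25 t=32s (window 2): DENY

Allowed counts by window: 4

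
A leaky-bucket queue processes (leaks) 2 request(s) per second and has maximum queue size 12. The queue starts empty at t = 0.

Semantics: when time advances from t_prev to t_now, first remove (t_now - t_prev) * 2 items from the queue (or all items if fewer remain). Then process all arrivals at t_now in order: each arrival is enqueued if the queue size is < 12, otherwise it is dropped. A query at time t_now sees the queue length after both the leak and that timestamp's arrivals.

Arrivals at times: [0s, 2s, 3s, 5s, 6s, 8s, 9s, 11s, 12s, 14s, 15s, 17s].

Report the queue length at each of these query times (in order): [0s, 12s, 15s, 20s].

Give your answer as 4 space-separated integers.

Answer: 1 1 1 0

Derivation:
Queue lengths at query times:
  query t=0s: backlog = 1
  query t=12s: backlog = 1
  query t=15s: backlog = 1
  query t=20s: backlog = 0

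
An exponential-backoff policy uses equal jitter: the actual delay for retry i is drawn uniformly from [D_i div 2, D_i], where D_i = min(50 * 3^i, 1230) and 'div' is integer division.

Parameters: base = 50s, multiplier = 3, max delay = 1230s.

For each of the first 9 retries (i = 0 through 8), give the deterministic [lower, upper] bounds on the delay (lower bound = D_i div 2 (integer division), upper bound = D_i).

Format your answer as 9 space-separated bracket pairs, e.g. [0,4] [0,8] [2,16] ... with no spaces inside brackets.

Computing bounds per retry:
  i=0: D_i=min(50*3^0,1230)=50, bounds=[25,50]
  i=1: D_i=min(50*3^1,1230)=150, bounds=[75,150]
  i=2: D_i=min(50*3^2,1230)=450, bounds=[225,450]
  i=3: D_i=min(50*3^3,1230)=1230, bounds=[615,1230]
  i=4: D_i=min(50*3^4,1230)=1230, bounds=[615,1230]
  i=5: D_i=min(50*3^5,1230)=1230, bounds=[615,1230]
  i=6: D_i=min(50*3^6,1230)=1230, bounds=[615,1230]
  i=7: D_i=min(50*3^7,1230)=1230, bounds=[615,1230]
  i=8: D_i=min(50*3^8,1230)=1230, bounds=[615,1230]

Answer: [25,50] [75,150] [225,450] [615,1230] [615,1230] [615,1230] [615,1230] [615,1230] [615,1230]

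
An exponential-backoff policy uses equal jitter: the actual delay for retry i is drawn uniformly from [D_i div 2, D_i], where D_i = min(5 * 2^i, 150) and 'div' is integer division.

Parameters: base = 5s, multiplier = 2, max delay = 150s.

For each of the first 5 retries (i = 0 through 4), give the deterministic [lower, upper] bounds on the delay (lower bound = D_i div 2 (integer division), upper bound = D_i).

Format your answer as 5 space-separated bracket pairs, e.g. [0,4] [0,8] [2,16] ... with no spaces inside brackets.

Computing bounds per retry:
  i=0: D_i=min(5*2^0,150)=5, bounds=[2,5]
  i=1: D_i=min(5*2^1,150)=10, bounds=[5,10]
  i=2: D_i=min(5*2^2,150)=20, bounds=[10,20]
  i=3: D_i=min(5*2^3,150)=40, bounds=[20,40]
  i=4: D_i=min(5*2^4,150)=80, bounds=[40,80]

Answer: [2,5] [5,10] [10,20] [20,40] [40,80]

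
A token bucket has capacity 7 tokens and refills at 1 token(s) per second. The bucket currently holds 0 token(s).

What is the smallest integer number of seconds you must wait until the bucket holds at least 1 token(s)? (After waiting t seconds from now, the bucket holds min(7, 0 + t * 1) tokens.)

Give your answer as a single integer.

Need 0 + t * 1 >= 1, so t >= 1/1.
Smallest integer t = ceil(1/1) = 1.

Answer: 1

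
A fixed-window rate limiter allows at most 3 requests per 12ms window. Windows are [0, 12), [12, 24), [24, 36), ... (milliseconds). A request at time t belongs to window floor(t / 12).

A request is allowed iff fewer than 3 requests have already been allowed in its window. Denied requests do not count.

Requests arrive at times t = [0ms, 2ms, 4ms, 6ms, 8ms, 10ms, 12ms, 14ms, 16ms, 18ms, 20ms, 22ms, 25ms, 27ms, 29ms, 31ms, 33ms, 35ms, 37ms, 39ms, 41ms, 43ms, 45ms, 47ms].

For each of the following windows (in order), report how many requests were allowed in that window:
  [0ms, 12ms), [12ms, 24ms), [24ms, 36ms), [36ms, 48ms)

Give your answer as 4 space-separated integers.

Answer: 3 3 3 3

Derivation:
Processing requests:
  req#1 t=0ms (window 0): ALLOW
  req#2 t=2ms (window 0): ALLOW
  req#3 t=4ms (window 0): ALLOW
  req#4 t=6ms (window 0): DENY
  req#5 t=8ms (window 0): DENY
  req#6 t=10ms (window 0): DENY
  req#7 t=12ms (window 1): ALLOW
  req#8 t=14ms (window 1): ALLOW
  req#9 t=16ms (window 1): ALLOW
  req#10 t=18ms (window 1): DENY
  req#11 t=20ms (window 1): DENY
  req#12 t=22ms (window 1): DENY
  req#13 t=25ms (window 2): ALLOW
  req#14 t=27ms (window 2): ALLOW
  req#15 t=29ms (window 2): ALLOW
  req#16 t=31ms (window 2): DENY
  req#17 t=33ms (window 2): DENY
  req#18 t=35ms (window 2): DENY
  req#19 t=37ms (window 3): ALLOW
  req#20 t=39ms (window 3): ALLOW
  req#21 t=41ms (window 3): ALLOW
  req#22 t=43ms (window 3): DENY
  req#23 t=45ms (window 3): DENY
  req#24 t=47ms (window 3): DENY

Allowed counts by window: 3 3 3 3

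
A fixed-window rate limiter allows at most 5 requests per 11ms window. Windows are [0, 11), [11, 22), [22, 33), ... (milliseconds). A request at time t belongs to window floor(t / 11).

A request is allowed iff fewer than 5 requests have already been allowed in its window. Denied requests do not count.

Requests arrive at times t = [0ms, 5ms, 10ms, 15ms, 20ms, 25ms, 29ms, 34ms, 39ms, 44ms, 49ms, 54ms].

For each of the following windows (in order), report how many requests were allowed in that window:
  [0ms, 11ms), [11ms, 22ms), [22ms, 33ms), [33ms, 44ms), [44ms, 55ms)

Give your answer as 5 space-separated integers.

Processing requests:
  req#1 t=0ms (window 0): ALLOW
  req#2 t=5ms (window 0): ALLOW
  req#3 t=10ms (window 0): ALLOW
  req#4 t=15ms (window 1): ALLOW
  req#5 t=20ms (window 1): ALLOW
  req#6 t=25ms (window 2): ALLOW
  req#7 t=29ms (window 2): ALLOW
  req#8 t=34ms (window 3): ALLOW
  req#9 t=39ms (window 3): ALLOW
  req#10 t=44ms (window 4): ALLOW
  req#11 t=49ms (window 4): ALLOW
  req#12 t=54ms (window 4): ALLOW

Allowed counts by window: 3 2 2 2 3

Answer: 3 2 2 2 3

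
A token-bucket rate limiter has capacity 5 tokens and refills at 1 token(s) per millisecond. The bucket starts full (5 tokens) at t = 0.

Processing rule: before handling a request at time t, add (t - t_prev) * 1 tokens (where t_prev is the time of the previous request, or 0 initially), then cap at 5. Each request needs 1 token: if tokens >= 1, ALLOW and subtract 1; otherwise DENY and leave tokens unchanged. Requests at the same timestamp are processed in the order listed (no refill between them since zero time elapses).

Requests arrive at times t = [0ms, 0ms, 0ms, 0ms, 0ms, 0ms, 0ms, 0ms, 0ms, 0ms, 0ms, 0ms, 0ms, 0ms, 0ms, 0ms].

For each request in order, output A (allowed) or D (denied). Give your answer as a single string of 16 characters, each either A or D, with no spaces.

Answer: AAAAADDDDDDDDDDD

Derivation:
Simulating step by step:
  req#1 t=0ms: ALLOW
  req#2 t=0ms: ALLOW
  req#3 t=0ms: ALLOW
  req#4 t=0ms: ALLOW
  req#5 t=0ms: ALLOW
  req#6 t=0ms: DENY
  req#7 t=0ms: DENY
  req#8 t=0ms: DENY
  req#9 t=0ms: DENY
  req#10 t=0ms: DENY
  req#11 t=0ms: DENY
  req#12 t=0ms: DENY
  req#13 t=0ms: DENY
  req#14 t=0ms: DENY
  req#15 t=0ms: DENY
  req#16 t=0ms: DENY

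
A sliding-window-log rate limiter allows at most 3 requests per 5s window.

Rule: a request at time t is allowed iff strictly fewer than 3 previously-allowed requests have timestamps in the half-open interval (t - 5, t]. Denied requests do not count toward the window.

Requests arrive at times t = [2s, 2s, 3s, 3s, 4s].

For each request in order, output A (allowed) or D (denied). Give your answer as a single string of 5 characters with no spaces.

Tracking allowed requests in the window:
  req#1 t=2s: ALLOW
  req#2 t=2s: ALLOW
  req#3 t=3s: ALLOW
  req#4 t=3s: DENY
  req#5 t=4s: DENY

Answer: AAADD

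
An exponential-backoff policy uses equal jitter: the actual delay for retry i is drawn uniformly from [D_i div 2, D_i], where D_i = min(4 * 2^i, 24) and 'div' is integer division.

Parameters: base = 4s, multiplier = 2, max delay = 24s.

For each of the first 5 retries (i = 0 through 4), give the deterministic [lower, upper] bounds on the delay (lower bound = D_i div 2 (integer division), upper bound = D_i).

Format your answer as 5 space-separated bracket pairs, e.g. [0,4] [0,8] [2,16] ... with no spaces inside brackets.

Answer: [2,4] [4,8] [8,16] [12,24] [12,24]

Derivation:
Computing bounds per retry:
  i=0: D_i=min(4*2^0,24)=4, bounds=[2,4]
  i=1: D_i=min(4*2^1,24)=8, bounds=[4,8]
  i=2: D_i=min(4*2^2,24)=16, bounds=[8,16]
  i=3: D_i=min(4*2^3,24)=24, bounds=[12,24]
  i=4: D_i=min(4*2^4,24)=24, bounds=[12,24]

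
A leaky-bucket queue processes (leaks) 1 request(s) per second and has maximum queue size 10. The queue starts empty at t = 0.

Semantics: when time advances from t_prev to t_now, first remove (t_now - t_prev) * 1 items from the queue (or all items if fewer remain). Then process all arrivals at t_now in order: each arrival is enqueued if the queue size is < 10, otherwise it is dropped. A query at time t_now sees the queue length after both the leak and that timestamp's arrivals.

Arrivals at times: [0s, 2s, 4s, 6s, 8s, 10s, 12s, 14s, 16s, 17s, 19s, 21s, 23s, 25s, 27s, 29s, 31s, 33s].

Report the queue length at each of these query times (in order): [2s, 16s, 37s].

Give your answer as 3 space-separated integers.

Queue lengths at query times:
  query t=2s: backlog = 1
  query t=16s: backlog = 1
  query t=37s: backlog = 0

Answer: 1 1 0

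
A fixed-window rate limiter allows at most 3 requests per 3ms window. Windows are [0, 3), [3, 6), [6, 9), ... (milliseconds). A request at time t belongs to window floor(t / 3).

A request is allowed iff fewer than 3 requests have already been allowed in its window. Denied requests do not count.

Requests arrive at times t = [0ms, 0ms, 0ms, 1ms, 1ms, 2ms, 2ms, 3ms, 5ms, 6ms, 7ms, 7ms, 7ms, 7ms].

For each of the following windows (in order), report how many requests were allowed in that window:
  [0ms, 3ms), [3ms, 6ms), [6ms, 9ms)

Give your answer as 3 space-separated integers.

Answer: 3 2 3

Derivation:
Processing requests:
  req#1 t=0ms (window 0): ALLOW
  req#2 t=0ms (window 0): ALLOW
  req#3 t=0ms (window 0): ALLOW
  req#4 t=1ms (window 0): DENY
  req#5 t=1ms (window 0): DENY
  req#6 t=2ms (window 0): DENY
  req#7 t=2ms (window 0): DENY
  req#8 t=3ms (window 1): ALLOW
  req#9 t=5ms (window 1): ALLOW
  req#10 t=6ms (window 2): ALLOW
  req#11 t=7ms (window 2): ALLOW
  req#12 t=7ms (window 2): ALLOW
  req#13 t=7ms (window 2): DENY
  req#14 t=7ms (window 2): DENY

Allowed counts by window: 3 2 3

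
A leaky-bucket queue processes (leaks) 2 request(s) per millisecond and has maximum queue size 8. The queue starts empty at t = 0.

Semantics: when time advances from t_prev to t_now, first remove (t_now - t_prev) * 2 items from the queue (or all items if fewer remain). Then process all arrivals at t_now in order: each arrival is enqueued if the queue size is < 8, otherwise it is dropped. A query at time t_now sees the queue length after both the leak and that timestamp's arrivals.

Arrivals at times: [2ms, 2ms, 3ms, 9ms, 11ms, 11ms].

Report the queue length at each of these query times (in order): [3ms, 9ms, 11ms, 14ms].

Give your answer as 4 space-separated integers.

Answer: 1 1 2 0

Derivation:
Queue lengths at query times:
  query t=3ms: backlog = 1
  query t=9ms: backlog = 1
  query t=11ms: backlog = 2
  query t=14ms: backlog = 0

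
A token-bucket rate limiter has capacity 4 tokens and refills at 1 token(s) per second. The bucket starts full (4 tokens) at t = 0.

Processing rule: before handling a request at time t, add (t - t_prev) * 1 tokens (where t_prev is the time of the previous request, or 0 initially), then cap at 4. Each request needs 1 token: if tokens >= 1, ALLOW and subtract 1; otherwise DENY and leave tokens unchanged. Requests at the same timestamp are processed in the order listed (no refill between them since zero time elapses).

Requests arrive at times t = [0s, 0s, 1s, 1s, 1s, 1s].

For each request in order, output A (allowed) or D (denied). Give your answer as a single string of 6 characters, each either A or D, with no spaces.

Answer: AAAAAD

Derivation:
Simulating step by step:
  req#1 t=0s: ALLOW
  req#2 t=0s: ALLOW
  req#3 t=1s: ALLOW
  req#4 t=1s: ALLOW
  req#5 t=1s: ALLOW
  req#6 t=1s: DENY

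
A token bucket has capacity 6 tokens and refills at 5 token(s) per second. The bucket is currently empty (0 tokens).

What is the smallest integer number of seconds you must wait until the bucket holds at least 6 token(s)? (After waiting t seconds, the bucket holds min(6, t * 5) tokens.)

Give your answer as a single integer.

Answer: 2

Derivation:
Need t * 5 >= 6, so t >= 6/5.
Smallest integer t = ceil(6/5) = 2.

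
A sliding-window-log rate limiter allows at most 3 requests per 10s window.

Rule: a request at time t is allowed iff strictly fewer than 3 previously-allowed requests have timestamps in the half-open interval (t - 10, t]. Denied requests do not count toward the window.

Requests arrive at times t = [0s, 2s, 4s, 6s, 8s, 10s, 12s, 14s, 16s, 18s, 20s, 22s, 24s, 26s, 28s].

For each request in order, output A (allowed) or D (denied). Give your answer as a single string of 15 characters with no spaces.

Answer: AAADDAAADDAAADD

Derivation:
Tracking allowed requests in the window:
  req#1 t=0s: ALLOW
  req#2 t=2s: ALLOW
  req#3 t=4s: ALLOW
  req#4 t=6s: DENY
  req#5 t=8s: DENY
  req#6 t=10s: ALLOW
  req#7 t=12s: ALLOW
  req#8 t=14s: ALLOW
  req#9 t=16s: DENY
  req#10 t=18s: DENY
  req#11 t=20s: ALLOW
  req#12 t=22s: ALLOW
  req#13 t=24s: ALLOW
  req#14 t=26s: DENY
  req#15 t=28s: DENY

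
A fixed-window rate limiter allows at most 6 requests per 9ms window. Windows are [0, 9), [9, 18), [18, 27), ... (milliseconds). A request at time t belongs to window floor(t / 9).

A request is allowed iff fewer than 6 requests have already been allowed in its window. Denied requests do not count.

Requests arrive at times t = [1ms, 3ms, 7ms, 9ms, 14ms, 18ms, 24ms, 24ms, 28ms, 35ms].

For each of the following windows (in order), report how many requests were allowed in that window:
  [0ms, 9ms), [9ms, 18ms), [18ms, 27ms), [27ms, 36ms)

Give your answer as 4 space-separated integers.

Answer: 3 2 3 2

Derivation:
Processing requests:
  req#1 t=1ms (window 0): ALLOW
  req#2 t=3ms (window 0): ALLOW
  req#3 t=7ms (window 0): ALLOW
  req#4 t=9ms (window 1): ALLOW
  req#5 t=14ms (window 1): ALLOW
  req#6 t=18ms (window 2): ALLOW
  req#7 t=24ms (window 2): ALLOW
  req#8 t=24ms (window 2): ALLOW
  req#9 t=28ms (window 3): ALLOW
  req#10 t=35ms (window 3): ALLOW

Allowed counts by window: 3 2 3 2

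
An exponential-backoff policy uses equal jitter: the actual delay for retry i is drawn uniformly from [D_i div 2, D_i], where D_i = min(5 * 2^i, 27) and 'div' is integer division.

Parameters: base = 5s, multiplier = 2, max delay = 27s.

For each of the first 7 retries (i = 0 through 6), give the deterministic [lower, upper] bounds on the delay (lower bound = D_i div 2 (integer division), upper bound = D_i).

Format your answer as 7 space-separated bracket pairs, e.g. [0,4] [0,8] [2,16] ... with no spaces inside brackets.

Computing bounds per retry:
  i=0: D_i=min(5*2^0,27)=5, bounds=[2,5]
  i=1: D_i=min(5*2^1,27)=10, bounds=[5,10]
  i=2: D_i=min(5*2^2,27)=20, bounds=[10,20]
  i=3: D_i=min(5*2^3,27)=27, bounds=[13,27]
  i=4: D_i=min(5*2^4,27)=27, bounds=[13,27]
  i=5: D_i=min(5*2^5,27)=27, bounds=[13,27]
  i=6: D_i=min(5*2^6,27)=27, bounds=[13,27]

Answer: [2,5] [5,10] [10,20] [13,27] [13,27] [13,27] [13,27]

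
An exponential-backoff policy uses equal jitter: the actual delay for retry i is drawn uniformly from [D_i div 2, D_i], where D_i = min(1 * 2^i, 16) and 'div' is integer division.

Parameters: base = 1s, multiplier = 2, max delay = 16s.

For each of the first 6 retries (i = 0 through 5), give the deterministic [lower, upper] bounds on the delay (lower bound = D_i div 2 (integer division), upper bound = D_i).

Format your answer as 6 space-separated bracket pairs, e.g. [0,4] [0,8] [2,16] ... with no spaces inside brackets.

Answer: [0,1] [1,2] [2,4] [4,8] [8,16] [8,16]

Derivation:
Computing bounds per retry:
  i=0: D_i=min(1*2^0,16)=1, bounds=[0,1]
  i=1: D_i=min(1*2^1,16)=2, bounds=[1,2]
  i=2: D_i=min(1*2^2,16)=4, bounds=[2,4]
  i=3: D_i=min(1*2^3,16)=8, bounds=[4,8]
  i=4: D_i=min(1*2^4,16)=16, bounds=[8,16]
  i=5: D_i=min(1*2^5,16)=16, bounds=[8,16]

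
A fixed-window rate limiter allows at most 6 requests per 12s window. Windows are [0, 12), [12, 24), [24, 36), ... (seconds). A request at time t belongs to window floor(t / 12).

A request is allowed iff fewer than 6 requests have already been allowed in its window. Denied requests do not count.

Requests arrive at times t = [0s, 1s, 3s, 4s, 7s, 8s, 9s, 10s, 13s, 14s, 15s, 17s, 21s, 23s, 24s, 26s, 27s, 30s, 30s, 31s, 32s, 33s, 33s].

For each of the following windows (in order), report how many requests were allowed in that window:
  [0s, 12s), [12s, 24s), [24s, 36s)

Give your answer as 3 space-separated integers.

Processing requests:
  req#1 t=0s (window 0): ALLOW
  req#2 t=1s (window 0): ALLOW
  req#3 t=3s (window 0): ALLOW
  req#4 t=4s (window 0): ALLOW
  req#5 t=7s (window 0): ALLOW
  req#6 t=8s (window 0): ALLOW
  req#7 t=9s (window 0): DENY
  req#8 t=10s (window 0): DENY
  req#9 t=13s (window 1): ALLOW
  req#10 t=14s (window 1): ALLOW
  req#11 t=15s (window 1): ALLOW
  req#12 t=17s (window 1): ALLOW
  req#13 t=21s (window 1): ALLOW
  req#14 t=23s (window 1): ALLOW
  req#15 t=24s (window 2): ALLOW
  req#16 t=26s (window 2): ALLOW
  req#17 t=27s (window 2): ALLOW
  req#18 t=30s (window 2): ALLOW
  req#19 t=30s (window 2): ALLOW
  req#20 t=31s (window 2): ALLOW
  req#21 t=32s (window 2): DENY
  req#22 t=33s (window 2): DENY
  req#23 t=33s (window 2): DENY

Allowed counts by window: 6 6 6

Answer: 6 6 6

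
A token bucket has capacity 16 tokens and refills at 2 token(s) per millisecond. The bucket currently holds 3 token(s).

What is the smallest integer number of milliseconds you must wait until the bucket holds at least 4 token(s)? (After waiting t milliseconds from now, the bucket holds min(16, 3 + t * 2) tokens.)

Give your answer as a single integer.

Answer: 1

Derivation:
Need 3 + t * 2 >= 4, so t >= 1/2.
Smallest integer t = ceil(1/2) = 1.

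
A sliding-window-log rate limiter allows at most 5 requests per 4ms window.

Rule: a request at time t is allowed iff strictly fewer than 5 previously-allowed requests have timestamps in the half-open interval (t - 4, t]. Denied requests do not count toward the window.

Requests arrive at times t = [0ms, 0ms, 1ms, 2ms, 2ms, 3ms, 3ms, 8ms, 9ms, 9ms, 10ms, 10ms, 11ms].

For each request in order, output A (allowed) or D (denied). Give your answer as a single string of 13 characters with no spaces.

Answer: AAAAADDAAAAAD

Derivation:
Tracking allowed requests in the window:
  req#1 t=0ms: ALLOW
  req#2 t=0ms: ALLOW
  req#3 t=1ms: ALLOW
  req#4 t=2ms: ALLOW
  req#5 t=2ms: ALLOW
  req#6 t=3ms: DENY
  req#7 t=3ms: DENY
  req#8 t=8ms: ALLOW
  req#9 t=9ms: ALLOW
  req#10 t=9ms: ALLOW
  req#11 t=10ms: ALLOW
  req#12 t=10ms: ALLOW
  req#13 t=11ms: DENY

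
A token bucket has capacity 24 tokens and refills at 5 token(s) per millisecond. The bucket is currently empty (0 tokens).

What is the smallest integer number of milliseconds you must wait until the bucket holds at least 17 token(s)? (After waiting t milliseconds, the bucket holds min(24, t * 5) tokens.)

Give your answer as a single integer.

Need t * 5 >= 17, so t >= 17/5.
Smallest integer t = ceil(17/5) = 4.

Answer: 4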